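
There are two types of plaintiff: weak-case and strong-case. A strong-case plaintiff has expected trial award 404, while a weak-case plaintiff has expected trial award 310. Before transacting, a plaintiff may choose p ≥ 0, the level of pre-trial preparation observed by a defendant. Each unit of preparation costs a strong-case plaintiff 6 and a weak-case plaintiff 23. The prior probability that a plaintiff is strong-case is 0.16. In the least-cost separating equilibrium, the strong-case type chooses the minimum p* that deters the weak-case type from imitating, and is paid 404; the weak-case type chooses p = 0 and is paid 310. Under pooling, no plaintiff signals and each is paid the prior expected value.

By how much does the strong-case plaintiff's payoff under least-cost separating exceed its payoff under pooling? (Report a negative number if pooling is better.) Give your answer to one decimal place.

54.4

Least-cost separating signal: p* solves 310 = 404 − 23·p*, so p* = (404 − 310)/23 ≈ 4.0870.
Strong-case type's separating payoff: 404 − 6 × p* = 404 − 6 × (404 − 310)/23 = 404 − 564/23 ≈ 379.478.
Pooling payoff: 0.16 × 404 + 0.84 × 310 = 325.04.
Difference: 379.478 − 325.04 = 54.438, i.e. 54.4 to one decimal place.
The strong-case type prefers to separate.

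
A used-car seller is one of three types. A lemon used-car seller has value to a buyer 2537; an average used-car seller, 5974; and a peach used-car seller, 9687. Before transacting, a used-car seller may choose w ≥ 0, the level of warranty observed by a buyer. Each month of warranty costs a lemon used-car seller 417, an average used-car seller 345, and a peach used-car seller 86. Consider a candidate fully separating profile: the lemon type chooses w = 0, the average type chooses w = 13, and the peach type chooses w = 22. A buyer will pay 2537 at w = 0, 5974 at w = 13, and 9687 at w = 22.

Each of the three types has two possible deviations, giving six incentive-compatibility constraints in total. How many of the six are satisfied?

4

Average (own payoff 5974 − 345×13 = 1489): to w=0 gives 2537 → profitable ✗; to w=22 gives 9687 − 345×22 = 2097 → profitable ✗.
Lemon (own payoff 2537): to w=13 gives 5974 − 417×13 = 553 → no gain ✓; to w=22 gives 9687 − 417×22 = 513 → no gain ✓.
Peach (own payoff 9687 − 86×22 = 7795): to w=0 gives 2537 → no gain ✓; to w=13 gives 5974 − 86×13 = 4856 → no gain ✓.
4 of the 6 constraints hold; not an equilibrium.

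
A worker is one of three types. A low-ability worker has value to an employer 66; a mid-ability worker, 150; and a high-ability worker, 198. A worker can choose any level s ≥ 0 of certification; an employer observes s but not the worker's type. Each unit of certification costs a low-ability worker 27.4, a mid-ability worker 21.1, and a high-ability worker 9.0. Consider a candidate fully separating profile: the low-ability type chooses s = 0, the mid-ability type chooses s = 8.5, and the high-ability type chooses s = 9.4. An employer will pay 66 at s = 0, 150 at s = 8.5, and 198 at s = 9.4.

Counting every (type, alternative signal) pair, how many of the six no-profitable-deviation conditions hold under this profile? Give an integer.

4

Mid-ability (own payoff 150 − 21.1×8.5 = -29.35): to s=0 gives 66 → profitable ✗; to s=9.4 gives 198 − 21.1×9.4 = -0.34 → profitable ✗.
Low-ability (own payoff 66): to s=8.5 gives 150 − 27.4×8.5 = -82.9 → no gain ✓; to s=9.4 gives 198 − 27.4×9.4 = -59.56 → no gain ✓.
High-ability (own payoff 198 − 9.0×9.4 = 113.4): to s=0 gives 66 → no gain ✓; to s=8.5 gives 150 − 9.0×8.5 = 73.5 → no gain ✓.
4 of the 6 constraints hold; not an equilibrium.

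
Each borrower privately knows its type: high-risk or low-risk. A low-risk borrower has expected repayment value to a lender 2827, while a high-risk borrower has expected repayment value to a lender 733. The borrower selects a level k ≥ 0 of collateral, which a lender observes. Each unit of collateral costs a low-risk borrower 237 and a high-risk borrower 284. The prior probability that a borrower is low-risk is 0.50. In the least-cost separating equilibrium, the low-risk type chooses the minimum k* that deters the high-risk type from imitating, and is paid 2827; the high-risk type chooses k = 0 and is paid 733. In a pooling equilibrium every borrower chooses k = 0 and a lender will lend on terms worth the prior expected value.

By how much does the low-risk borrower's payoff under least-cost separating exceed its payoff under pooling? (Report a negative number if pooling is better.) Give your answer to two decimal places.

Least-cost separating signal: k* solves 733 = 2827 − 284·k*, so k* = (2827 − 733)/284 ≈ 7.3732.
Low-risk type's separating payoff: 2827 − 237 × k* = 2827 − 237 × (2827 − 733)/284 = 2827 − 496278/284 ≈ 1079.5423.
Pooling payoff: 0.50 × 2827 + 0.50 × 733 = 1780.
Difference: 1079.5423 − 1780 = -700.4577, i.e. -700.46 to two decimal places.
The low-risk type would prefer the pooling outcome.

-700.46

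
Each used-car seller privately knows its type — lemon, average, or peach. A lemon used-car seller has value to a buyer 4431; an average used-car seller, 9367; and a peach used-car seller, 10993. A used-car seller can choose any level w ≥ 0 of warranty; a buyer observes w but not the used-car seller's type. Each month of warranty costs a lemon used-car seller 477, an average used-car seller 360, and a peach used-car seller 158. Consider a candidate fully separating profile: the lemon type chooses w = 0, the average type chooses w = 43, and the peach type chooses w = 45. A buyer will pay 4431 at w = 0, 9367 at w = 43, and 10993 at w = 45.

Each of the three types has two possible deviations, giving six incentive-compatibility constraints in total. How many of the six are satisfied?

3

Lemon (own payoff 4431): to w=43 gives 9367 − 477×43 = -11144 → no gain ✓; to w=45 gives 10993 − 477×45 = -10472 → no gain ✓.
Peach (own payoff 10993 − 158×45 = 3883): to w=0 gives 4431 → profitable ✗; to w=43 gives 9367 − 158×43 = 2573 → no gain ✓.
Average (own payoff 9367 − 360×43 = -6113): to w=0 gives 4431 → profitable ✗; to w=45 gives 10993 − 360×45 = -5207 → profitable ✗.
3 of the 6 constraints hold; not an equilibrium.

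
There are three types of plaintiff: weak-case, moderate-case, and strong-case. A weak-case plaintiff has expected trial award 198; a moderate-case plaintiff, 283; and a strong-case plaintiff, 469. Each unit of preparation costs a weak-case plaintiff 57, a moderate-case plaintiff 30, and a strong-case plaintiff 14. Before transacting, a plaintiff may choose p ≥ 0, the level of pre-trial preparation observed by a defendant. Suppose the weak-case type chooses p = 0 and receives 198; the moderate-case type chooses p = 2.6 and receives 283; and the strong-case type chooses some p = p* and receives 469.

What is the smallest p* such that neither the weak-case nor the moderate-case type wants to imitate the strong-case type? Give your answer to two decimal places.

Weak-case type (on-path payoff 198) won't mimic when 198 ≥ 469 − 57·p*, i.e. p* ≥ 4.75.
Moderate-case type (on-path payoff 283 − 30×2.6 = 205) won't mimic when 205 ≥ 469 − 30·p*, i.e. p* ≥ 8.80.
Both must hold, so p* = max(4.75, 8.80) = 8.80. The moderate-case type's constraint binds.

8.80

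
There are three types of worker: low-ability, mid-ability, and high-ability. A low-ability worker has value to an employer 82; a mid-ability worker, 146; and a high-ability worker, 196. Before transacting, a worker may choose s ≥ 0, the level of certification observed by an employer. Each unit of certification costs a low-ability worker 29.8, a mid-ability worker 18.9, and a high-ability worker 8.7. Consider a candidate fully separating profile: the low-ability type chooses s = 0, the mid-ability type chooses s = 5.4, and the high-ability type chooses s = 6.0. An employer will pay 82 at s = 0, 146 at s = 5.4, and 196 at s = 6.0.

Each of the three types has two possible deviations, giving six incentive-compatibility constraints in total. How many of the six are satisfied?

4

Mid-ability (own payoff 146 − 18.9×5.4 = 43.94): to s=0 gives 82 → profitable ✗; to s=6.0 gives 196 − 18.9×6.0 = 82.6 → profitable ✗.
Low-ability (own payoff 82): to s=5.4 gives 146 − 29.8×5.4 = -14.92 → no gain ✓; to s=6.0 gives 196 − 29.8×6.0 = 17.2 → no gain ✓.
High-ability (own payoff 196 − 8.7×6.0 = 143.8): to s=0 gives 82 → no gain ✓; to s=5.4 gives 146 − 8.7×5.4 = 99.02 → no gain ✓.
4 of the 6 constraints hold; not an equilibrium.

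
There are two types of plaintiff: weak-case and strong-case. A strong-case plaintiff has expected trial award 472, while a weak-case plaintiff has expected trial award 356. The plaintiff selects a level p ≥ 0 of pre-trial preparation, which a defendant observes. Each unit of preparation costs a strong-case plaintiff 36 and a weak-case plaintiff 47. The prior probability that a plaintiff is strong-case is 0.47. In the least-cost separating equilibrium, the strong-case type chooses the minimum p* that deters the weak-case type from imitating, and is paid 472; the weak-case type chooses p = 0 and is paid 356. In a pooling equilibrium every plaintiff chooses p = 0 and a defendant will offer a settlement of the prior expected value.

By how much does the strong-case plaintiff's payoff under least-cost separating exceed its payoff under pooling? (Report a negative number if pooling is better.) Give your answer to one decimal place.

-27.4

Least-cost separating signal: p* solves 356 = 472 − 47·p*, so p* = (472 − 356)/47 ≈ 2.4681.
Strong-case type's separating payoff: 472 − 36 × p* = 472 − 36 × (472 − 356)/47 = 472 − 4176/47 ≈ 383.149.
Pooling payoff: 0.47 × 472 + 0.53 × 356 = 410.52.
Difference: 383.149 − 410.52 = -27.371, i.e. -27.4 to one decimal place.
The strong-case type would prefer the pooling outcome.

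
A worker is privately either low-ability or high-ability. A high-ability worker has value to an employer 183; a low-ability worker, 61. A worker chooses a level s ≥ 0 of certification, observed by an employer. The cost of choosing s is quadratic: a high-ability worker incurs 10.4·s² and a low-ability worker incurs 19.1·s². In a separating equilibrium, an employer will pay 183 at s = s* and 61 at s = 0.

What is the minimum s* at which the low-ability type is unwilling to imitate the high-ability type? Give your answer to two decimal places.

The low-ability type at s = 0 receives 61; imitating at s* yields 183 − 19.1·s*².
Indifference: 61 = 183 − 19.1·s*², so s*² = (183 − 61) / 19.1 ≈ 6.3874.
s* = √6.3874 ≈ 2.53.

2.53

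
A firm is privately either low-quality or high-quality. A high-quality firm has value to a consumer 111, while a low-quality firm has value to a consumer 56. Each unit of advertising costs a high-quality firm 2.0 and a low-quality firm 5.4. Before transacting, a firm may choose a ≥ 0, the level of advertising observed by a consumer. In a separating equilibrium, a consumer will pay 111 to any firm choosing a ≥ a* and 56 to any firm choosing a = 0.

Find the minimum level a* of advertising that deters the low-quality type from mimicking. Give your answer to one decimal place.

A low-quality firm choosing a = 0 receives 56.
Imitating at a* instead would pay 111 at cost 5.4·a*, netting 111 − 5.4·a*.
Indifference: 56 = 111 − 5.4·a*, so a* = (111 − 56) / 5.4 ≈ 10.2.
At a* the low-quality type's incentive constraint just binds; the high-quality type strictly prefers a* since its per-unit cost is lower.

10.2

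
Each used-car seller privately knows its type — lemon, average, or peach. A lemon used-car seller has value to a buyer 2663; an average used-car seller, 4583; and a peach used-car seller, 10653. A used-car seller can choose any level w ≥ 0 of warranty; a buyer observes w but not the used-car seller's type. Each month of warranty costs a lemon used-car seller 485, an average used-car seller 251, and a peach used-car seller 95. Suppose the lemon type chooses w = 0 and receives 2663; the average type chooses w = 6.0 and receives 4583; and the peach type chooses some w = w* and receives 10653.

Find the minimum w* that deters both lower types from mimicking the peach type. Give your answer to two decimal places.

30.18

Average type (on-path payoff 4583 − 251×6.0 = 3077) won't mimic when 3077 ≥ 10653 − 251·w*, i.e. w* ≥ 30.18.
Lemon type (on-path payoff 2663) won't mimic when 2663 ≥ 10653 − 485·w*, i.e. w* ≥ 16.47.
Both must hold, so w* = max(16.47, 30.18) = 30.18. The average type's constraint binds.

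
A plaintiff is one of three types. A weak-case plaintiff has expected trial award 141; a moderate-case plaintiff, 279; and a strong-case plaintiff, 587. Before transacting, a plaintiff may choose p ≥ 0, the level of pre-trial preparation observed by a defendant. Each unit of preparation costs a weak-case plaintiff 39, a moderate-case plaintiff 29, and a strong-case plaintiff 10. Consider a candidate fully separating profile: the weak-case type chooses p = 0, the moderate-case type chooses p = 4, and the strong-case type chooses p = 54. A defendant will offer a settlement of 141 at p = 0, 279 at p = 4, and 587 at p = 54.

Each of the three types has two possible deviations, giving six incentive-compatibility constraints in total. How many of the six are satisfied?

4

Strong-case (own payoff 587 − 10×54 = 47): to p=0 gives 141 → profitable ✗; to p=4 gives 279 − 10×4 = 239 → profitable ✗.
Moderate-case (own payoff 279 − 29×4 = 163): to p=0 gives 141 → no gain ✓; to p=54 gives 587 − 29×54 = -979 → no gain ✓.
Weak-case (own payoff 141): to p=4 gives 279 − 39×4 = 123 → no gain ✓; to p=54 gives 587 − 39×54 = -1519 → no gain ✓.
4 of the 6 constraints hold; not an equilibrium.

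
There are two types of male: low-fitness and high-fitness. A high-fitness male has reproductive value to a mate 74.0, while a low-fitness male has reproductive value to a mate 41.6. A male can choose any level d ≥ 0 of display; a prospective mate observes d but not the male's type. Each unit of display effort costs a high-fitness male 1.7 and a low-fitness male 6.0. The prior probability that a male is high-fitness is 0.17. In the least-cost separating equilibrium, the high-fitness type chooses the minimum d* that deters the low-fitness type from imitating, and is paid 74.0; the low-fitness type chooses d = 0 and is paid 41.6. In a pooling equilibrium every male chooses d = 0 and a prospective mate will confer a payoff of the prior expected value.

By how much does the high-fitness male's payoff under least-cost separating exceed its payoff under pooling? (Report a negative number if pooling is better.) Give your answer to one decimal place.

17.7

Least-cost separating signal: d* solves 41.6 = 74.0 − 6.0·d*, so d* = (74.0 − 41.6)/6.0 = 5.4.
High-fitness type's separating payoff: 74.0 − 1.7 × d* = 74.0 − 1.7 × (74.0 − 41.6)/6.0 = 74.0 − 55.08/6.0 = 64.82.
Pooling payoff: 0.17 × 74.0 + 0.83 × 41.6 = 47.108.
Difference: 64.82 − 47.108 = 17.712, i.e. 17.7 to one decimal place.
The high-fitness type prefers to separate.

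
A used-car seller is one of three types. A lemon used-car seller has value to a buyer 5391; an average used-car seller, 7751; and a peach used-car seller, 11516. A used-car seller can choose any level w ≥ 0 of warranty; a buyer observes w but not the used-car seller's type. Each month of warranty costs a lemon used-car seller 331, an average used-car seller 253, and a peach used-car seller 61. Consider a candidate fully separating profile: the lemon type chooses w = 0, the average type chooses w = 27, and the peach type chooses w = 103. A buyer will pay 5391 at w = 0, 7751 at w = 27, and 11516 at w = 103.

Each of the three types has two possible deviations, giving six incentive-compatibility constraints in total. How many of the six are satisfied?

Peach (own payoff 11516 − 61×103 = 5233): to w=0 gives 5391 → profitable ✗; to w=27 gives 7751 − 61×27 = 6104 → profitable ✗.
Lemon (own payoff 5391): to w=27 gives 7751 − 331×27 = -1186 → no gain ✓; to w=103 gives 11516 − 331×103 = -22577 → no gain ✓.
Average (own payoff 7751 − 253×27 = 920): to w=0 gives 5391 → profitable ✗; to w=103 gives 11516 − 253×103 = -14543 → no gain ✓.
3 of the 6 constraints hold; not an equilibrium.

3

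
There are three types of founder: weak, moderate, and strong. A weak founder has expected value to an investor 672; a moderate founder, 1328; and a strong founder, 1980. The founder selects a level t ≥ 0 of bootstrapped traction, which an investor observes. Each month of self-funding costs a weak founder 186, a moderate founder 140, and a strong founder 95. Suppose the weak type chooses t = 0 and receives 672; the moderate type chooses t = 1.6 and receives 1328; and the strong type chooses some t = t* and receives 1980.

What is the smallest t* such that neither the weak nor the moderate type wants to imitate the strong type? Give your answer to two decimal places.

7.03

Weak type (on-path payoff 672) won't mimic when 672 ≥ 1980 − 186·t*, i.e. t* ≥ 7.03.
Moderate type (on-path payoff 1328 − 140×1.6 = 1104) won't mimic when 1104 ≥ 1980 − 140·t*, i.e. t* ≥ 6.26.
Both must hold, so t* = max(7.03, 6.26) = 7.03. The weak type's constraint binds.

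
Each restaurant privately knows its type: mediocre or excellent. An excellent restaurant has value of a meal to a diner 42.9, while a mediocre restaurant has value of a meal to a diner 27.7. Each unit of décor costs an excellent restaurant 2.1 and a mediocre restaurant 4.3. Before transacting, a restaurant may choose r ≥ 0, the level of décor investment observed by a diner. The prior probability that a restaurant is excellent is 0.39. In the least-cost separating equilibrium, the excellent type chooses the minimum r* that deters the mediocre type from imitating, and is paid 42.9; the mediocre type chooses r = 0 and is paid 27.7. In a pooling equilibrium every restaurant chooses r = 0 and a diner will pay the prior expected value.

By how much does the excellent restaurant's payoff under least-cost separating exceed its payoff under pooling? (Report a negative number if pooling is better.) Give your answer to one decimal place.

1.8

Least-cost separating signal: r* solves 27.7 = 42.9 − 4.3·r*, so r* = (42.9 − 27.7)/4.3 ≈ 3.5349.
Excellent type's separating payoff: 42.9 − 2.1 × r* = 42.9 − 2.1 × (42.9 − 27.7)/4.3 = 42.9 − 31.92/4.3 ≈ 35.477.
Pooling payoff: 0.39 × 42.9 + 0.61 × 27.7 = 33.628.
Difference: 35.477 − 33.628 = 1.849, i.e. 1.8 to one decimal place.
The excellent type prefers to separate.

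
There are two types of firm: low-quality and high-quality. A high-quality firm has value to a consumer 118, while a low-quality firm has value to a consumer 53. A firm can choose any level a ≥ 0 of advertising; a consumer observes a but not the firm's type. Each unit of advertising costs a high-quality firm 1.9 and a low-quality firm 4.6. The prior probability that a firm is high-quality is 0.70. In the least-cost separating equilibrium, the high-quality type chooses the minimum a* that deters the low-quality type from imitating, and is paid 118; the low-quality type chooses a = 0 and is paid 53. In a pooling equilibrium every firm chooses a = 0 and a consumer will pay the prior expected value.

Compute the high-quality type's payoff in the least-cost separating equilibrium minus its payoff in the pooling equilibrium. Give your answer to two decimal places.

-7.35

Least-cost separating signal: a* solves 53 = 118 − 4.6·a*, so a* = (118 − 53)/4.6 ≈ 14.1304.
High-quality type's separating payoff: 118 − 1.9 × a* = 118 − 1.9 × (118 − 53)/4.6 = 118 − 123.5/4.6 ≈ 91.1522.
Pooling payoff: 0.70 × 118 + 0.30 × 53 = 98.5.
Difference: 91.1522 − 98.5 = -7.3478, i.e. -7.35 to two decimal places.
The high-quality type would prefer the pooling outcome.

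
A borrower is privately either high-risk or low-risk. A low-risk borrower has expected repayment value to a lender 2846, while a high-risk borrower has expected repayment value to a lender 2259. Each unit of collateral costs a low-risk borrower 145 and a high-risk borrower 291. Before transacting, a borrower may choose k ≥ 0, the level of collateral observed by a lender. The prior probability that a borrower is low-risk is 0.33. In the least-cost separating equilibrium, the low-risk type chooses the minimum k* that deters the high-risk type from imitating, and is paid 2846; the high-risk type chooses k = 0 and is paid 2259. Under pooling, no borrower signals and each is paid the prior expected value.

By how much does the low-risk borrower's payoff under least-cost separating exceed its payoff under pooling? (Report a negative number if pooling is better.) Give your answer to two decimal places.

100.80

Least-cost separating signal: k* solves 2259 = 2846 − 291·k*, so k* = (2846 − 2259)/291 ≈ 2.0172.
Low-risk type's separating payoff: 2846 − 145 × k* = 2846 − 145 × (2846 − 2259)/291 = 2846 − 85115/291 ≈ 2553.5086.
Pooling payoff: 0.33 × 2846 + 0.67 × 2259 = 2452.71.
Difference: 2553.5086 − 2452.71 = 100.7986, i.e. 100.80 to two decimal places.
The low-risk type prefers to separate.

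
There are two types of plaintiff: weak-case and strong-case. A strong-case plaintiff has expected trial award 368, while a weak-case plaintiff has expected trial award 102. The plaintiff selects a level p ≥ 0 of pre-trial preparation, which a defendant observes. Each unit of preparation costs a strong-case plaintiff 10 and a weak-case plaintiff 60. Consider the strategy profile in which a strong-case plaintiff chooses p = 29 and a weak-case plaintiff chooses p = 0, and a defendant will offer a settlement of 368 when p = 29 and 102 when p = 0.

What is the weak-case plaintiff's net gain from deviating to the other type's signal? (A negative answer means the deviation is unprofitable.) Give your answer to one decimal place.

Playing p = 0 the weak-case plaintiff receives 102.
Deviating to p = 29 brings payment 368 at cost 60 × 29 = 1740, netting -1372.
Gain from deviating: -1372 − 102 = -1474.0.
The gain is negative, so the weak-case type's incentive-compatibility constraint is satisfied.

-1474.0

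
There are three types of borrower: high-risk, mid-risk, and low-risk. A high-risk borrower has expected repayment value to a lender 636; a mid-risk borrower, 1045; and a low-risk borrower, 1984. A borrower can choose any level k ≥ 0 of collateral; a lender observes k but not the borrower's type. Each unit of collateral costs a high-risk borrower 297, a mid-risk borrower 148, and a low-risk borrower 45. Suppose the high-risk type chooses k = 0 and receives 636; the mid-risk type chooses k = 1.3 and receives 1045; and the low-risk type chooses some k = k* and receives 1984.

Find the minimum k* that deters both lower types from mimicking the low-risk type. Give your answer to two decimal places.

High-risk type (on-path payoff 636) won't mimic when 636 ≥ 1984 − 297·k*, i.e. k* ≥ 4.54.
Mid-risk type (on-path payoff 1045 − 148×1.3 = 852.6) won't mimic when 852.6 ≥ 1984 − 148·k*, i.e. k* ≥ 7.64.
Both must hold, so k* = max(4.54, 7.64) = 7.64. The mid-risk type's constraint binds.

7.64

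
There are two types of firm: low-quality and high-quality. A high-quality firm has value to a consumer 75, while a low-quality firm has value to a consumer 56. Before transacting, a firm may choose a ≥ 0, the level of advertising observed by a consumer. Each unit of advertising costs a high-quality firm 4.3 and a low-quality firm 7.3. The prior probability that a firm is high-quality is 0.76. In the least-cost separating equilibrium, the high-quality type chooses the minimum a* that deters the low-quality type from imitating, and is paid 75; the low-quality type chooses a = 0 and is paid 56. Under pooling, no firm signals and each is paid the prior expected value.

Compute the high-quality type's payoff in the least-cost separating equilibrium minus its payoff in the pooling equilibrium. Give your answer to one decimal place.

-6.6

Least-cost separating signal: a* solves 56 = 75 − 7.3·a*, so a* = (75 − 56)/7.3 ≈ 2.6027.
High-quality type's separating payoff: 75 − 4.3 × a* = 75 − 4.3 × (75 − 56)/7.3 = 75 − 81.7/7.3 ≈ 63.808.
Pooling payoff: 0.76 × 75 + 0.24 × 56 = 70.44.
Difference: 63.808 − 70.44 = -6.632, i.e. -6.6 to one decimal place.
The high-quality type would prefer the pooling outcome.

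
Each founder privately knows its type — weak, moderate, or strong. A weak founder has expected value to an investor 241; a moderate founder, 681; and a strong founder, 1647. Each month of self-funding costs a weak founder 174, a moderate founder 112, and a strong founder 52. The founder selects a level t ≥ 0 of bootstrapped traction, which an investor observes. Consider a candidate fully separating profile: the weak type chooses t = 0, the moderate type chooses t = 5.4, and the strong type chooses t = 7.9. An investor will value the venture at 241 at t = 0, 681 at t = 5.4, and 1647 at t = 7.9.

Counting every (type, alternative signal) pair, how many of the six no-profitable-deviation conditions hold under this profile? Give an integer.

3

Strong (own payoff 1647 − 52×7.9 = 1236.2): to t=0 gives 241 → no gain ✓; to t=5.4 gives 681 − 52×5.4 = 400.2 → no gain ✓.
Moderate (own payoff 681 − 112×5.4 = 76.2): to t=0 gives 241 → profitable ✗; to t=7.9 gives 1647 − 112×7.9 = 762.2 → profitable ✗.
Weak (own payoff 241): to t=5.4 gives 681 − 174×5.4 = -258.6 → no gain ✓; to t=7.9 gives 1647 − 174×7.9 = 272.4 → profitable ✗.
3 of the 6 constraints hold; not an equilibrium.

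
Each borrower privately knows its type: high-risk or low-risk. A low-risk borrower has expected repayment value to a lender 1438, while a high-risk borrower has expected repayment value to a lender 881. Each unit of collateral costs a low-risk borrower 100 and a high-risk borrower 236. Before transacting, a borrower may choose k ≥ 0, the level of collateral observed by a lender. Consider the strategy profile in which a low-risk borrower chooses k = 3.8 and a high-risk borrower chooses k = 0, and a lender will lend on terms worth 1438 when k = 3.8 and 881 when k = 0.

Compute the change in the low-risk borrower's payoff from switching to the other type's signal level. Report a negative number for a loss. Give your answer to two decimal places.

Playing k = 3.8 the low-risk borrower receives 1438 − 100 × 3.8 = 1058.
Deviating to k = 0 yields 881 instead.
Gain from deviating: 881 − 1058 = -177.00.
The gain is negative, so the low-risk type's incentive-compatibility constraint is satisfied.

-177.00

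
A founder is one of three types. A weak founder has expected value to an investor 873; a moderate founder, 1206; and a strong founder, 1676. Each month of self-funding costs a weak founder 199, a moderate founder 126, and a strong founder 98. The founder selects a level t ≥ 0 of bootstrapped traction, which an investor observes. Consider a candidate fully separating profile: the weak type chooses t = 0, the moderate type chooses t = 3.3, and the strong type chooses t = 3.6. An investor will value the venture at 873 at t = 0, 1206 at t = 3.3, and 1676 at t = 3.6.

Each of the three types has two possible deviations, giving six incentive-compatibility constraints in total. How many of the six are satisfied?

3

Moderate (own payoff 1206 − 126×3.3 = 790.2): to t=0 gives 873 → profitable ✗; to t=3.6 gives 1676 − 126×3.6 = 1222.4 → profitable ✗.
Strong (own payoff 1676 − 98×3.6 = 1323.2): to t=0 gives 873 → no gain ✓; to t=3.3 gives 1206 − 98×3.3 = 882.6 → no gain ✓.
Weak (own payoff 873): to t=3.3 gives 1206 − 199×3.3 = 549.3 → no gain ✓; to t=3.6 gives 1676 − 199×3.6 = 959.6 → profitable ✗.
3 of the 6 constraints hold; not an equilibrium.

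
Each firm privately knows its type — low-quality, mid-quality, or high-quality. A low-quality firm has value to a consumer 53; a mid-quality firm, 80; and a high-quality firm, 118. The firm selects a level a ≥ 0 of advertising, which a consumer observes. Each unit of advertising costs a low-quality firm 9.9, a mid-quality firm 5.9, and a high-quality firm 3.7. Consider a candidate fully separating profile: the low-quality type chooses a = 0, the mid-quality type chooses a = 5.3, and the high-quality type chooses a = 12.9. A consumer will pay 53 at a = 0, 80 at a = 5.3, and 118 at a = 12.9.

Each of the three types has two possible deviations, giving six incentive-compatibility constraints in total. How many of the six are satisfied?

5

Low-quality (own payoff 53): to a=5.3 gives 80 − 9.9×5.3 = 27.53 → no gain ✓; to a=12.9 gives 118 − 9.9×12.9 = -9.71 → no gain ✓.
High-quality (own payoff 118 − 3.7×12.9 = 70.27): to a=0 gives 53 → no gain ✓; to a=5.3 gives 80 − 3.7×5.3 = 60.39 → no gain ✓.
Mid-quality (own payoff 80 − 5.9×5.3 = 48.73): to a=0 gives 53 → profitable ✗; to a=12.9 gives 118 − 5.9×12.9 = 41.89 → no gain ✓.
5 of the 6 constraints hold; not an equilibrium.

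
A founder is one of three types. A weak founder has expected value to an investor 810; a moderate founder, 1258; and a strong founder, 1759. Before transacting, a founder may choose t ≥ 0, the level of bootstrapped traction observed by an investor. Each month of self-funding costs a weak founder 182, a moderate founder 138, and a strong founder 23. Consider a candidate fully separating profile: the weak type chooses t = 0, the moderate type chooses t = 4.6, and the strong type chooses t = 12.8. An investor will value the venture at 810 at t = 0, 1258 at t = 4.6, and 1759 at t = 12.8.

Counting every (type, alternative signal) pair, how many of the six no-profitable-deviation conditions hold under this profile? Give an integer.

Moderate (own payoff 1258 − 138×4.6 = 623.2): to t=0 gives 810 → profitable ✗; to t=12.8 gives 1759 − 138×12.8 = -7.4 → no gain ✓.
Strong (own payoff 1759 − 23×12.8 = 1464.6): to t=0 gives 810 → no gain ✓; to t=4.6 gives 1258 − 23×4.6 = 1152.2 → no gain ✓.
Weak (own payoff 810): to t=4.6 gives 1258 − 182×4.6 = 420.8 → no gain ✓; to t=12.8 gives 1759 − 182×12.8 = -570.6 → no gain ✓.
5 of the 6 constraints hold; not an equilibrium.

5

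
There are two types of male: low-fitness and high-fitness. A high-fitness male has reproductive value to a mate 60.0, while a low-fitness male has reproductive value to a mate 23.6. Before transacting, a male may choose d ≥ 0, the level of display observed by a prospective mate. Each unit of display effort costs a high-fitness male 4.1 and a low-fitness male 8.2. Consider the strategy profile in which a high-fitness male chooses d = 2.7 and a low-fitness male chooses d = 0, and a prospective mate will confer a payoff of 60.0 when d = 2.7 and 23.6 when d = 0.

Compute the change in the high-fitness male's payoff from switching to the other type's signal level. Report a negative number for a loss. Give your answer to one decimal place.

-25.3

Playing d = 2.7 the high-fitness male receives 60.0 − 4.1 × 2.7 = 48.93.
Deviating to d = 0 yields 23.6 instead.
Gain from deviating: 23.6 − 48.93 = -25.33, i.e. -25.3 to one decimal place.
The gain is negative, so the high-fitness type's incentive-compatibility constraint is satisfied.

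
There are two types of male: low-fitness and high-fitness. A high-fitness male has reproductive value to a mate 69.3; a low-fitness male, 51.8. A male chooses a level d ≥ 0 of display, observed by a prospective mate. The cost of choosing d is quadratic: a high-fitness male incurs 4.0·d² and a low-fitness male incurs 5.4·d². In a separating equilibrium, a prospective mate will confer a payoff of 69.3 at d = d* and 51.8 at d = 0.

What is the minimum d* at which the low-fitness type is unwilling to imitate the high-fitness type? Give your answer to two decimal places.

The low-fitness type at d = 0 receives 51.8; imitating at d* yields 69.3 − 5.4·d*².
Indifference: 51.8 = 69.3 − 5.4·d*², so d*² = (69.3 − 51.8) / 5.4 ≈ 3.2407.
d* = √3.2407 ≈ 1.80.

1.80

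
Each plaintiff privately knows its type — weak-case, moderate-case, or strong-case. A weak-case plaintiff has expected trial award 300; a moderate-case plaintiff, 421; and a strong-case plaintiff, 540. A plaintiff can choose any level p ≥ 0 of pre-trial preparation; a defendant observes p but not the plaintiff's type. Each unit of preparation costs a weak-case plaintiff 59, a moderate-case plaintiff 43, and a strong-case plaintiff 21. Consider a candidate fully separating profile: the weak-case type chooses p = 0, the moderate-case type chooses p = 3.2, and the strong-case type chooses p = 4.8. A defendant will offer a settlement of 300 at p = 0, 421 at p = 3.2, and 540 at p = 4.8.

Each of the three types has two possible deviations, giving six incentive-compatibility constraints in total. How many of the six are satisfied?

4

Moderate-case (own payoff 421 − 43×3.2 = 283.4): to p=0 gives 300 → profitable ✗; to p=4.8 gives 540 − 43×4.8 = 333.6 → profitable ✗.
Weak-case (own payoff 300): to p=3.2 gives 421 − 59×3.2 = 232.2 → no gain ✓; to p=4.8 gives 540 − 59×4.8 = 256.8 → no gain ✓.
Strong-case (own payoff 540 − 21×4.8 = 439.2): to p=0 gives 300 → no gain ✓; to p=3.2 gives 421 − 21×3.2 = 353.8 → no gain ✓.
4 of the 6 constraints hold; not an equilibrium.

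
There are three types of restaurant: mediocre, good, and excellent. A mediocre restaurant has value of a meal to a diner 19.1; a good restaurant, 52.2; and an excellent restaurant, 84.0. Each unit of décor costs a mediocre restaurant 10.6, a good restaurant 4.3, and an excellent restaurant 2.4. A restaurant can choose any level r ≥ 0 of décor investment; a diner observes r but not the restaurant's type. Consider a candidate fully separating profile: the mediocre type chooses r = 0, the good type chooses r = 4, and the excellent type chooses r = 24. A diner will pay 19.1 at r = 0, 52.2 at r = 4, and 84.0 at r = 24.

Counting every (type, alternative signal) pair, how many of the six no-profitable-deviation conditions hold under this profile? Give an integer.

Excellent (own payoff 84.0 − 2.4×24 = 26.4): to r=0 gives 19.1 → no gain ✓; to r=4 gives 52.2 − 2.4×4 = 42.6 → profitable ✗.
Good (own payoff 52.2 − 4.3×4 = 35): to r=0 gives 19.1 → no gain ✓; to r=24 gives 84.0 − 4.3×24 = -19.2 → no gain ✓.
Mediocre (own payoff 19.1): to r=4 gives 52.2 − 10.6×4 = 9.8 → no gain ✓; to r=24 gives 84.0 − 10.6×24 = -170.4 → no gain ✓.
5 of the 6 constraints hold; not an equilibrium.

5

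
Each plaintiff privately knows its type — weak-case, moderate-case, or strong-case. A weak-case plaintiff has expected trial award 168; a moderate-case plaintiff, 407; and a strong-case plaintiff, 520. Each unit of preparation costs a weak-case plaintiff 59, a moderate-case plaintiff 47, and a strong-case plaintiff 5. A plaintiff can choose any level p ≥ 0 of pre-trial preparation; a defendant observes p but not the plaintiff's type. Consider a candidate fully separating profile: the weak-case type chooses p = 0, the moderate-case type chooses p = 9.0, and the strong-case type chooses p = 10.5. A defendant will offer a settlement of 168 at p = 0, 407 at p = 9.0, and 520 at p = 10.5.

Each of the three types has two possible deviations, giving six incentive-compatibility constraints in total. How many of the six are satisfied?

4

Strong-case (own payoff 520 − 5×10.5 = 467.5): to p=0 gives 168 → no gain ✓; to p=9.0 gives 407 − 5×9.0 = 362 → no gain ✓.
Weak-case (own payoff 168): to p=9.0 gives 407 − 59×9.0 = -124 → no gain ✓; to p=10.5 gives 520 − 59×10.5 = -99.5 → no gain ✓.
Moderate-case (own payoff 407 − 47×9.0 = -16): to p=0 gives 168 → profitable ✗; to p=10.5 gives 520 − 47×10.5 = 26.5 → profitable ✗.
4 of the 6 constraints hold; not an equilibrium.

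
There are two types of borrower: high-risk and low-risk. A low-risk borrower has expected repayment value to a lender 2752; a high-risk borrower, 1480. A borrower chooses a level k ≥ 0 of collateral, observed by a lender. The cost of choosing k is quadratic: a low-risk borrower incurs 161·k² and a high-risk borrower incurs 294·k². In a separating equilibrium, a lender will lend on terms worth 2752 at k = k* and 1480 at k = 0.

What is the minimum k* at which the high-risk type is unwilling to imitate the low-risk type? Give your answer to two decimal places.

2.08

The high-risk type at k = 0 receives 1480; imitating at k* yields 2752 − 294·k*².
Indifference: 1480 = 2752 − 294·k*², so k*² = (2752 − 1480) / 294 ≈ 4.3265.
k* = √4.3265 ≈ 2.08.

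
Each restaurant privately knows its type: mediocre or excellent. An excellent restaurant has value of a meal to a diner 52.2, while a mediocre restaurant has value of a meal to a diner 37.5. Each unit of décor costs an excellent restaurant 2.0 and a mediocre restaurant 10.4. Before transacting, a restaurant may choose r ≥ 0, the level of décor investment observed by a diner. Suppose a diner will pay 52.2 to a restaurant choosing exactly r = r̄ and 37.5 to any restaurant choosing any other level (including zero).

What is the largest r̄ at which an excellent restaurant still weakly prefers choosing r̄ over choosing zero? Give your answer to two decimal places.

Choosing r̄ yields the excellent type 52.2 − 2.0·r̄; choosing zero yields 37.5.
The excellent type is indifferent at 52.2 − 2.0·r̄ = 37.5, i.e. r̄ = (52.2 − 37.5) / 2.0 = 7.35.
For any r̄ above 7.35 the excellent type would rather pool at zero, so separation collapses.

7.35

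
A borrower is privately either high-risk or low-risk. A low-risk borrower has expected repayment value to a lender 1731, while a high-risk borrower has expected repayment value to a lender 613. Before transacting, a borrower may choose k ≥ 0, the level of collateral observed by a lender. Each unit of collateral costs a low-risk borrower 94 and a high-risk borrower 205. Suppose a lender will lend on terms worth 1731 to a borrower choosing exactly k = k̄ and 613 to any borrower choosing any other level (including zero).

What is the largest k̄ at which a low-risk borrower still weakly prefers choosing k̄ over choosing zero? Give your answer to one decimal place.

11.9

Choosing k̄ yields the low-risk type 1731 − 94·k̄; choosing zero yields 613.
The low-risk type is indifferent at 1731 − 94·k̄ = 613, i.e. k̄ = (1731 − 613) / 94 ≈ 11.9.
For any k̄ above 11.9 the low-risk type would rather pool at zero, so separation collapses.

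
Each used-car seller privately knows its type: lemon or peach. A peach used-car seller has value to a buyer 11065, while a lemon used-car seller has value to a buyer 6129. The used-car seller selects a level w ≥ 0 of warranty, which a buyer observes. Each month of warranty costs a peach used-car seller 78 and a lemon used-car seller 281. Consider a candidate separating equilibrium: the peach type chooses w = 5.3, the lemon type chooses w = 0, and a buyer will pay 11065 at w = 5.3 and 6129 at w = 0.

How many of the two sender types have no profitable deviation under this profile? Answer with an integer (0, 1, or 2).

Lemon type: stay at 0 → 6129; mimic → 11065 − 281 × 5.3 = 9575.7. IC fails (6129 < 9575.7).
Peach type: signal → 11065 − 78 × 5.3 = 10651.6; deviate to 0 → 6129. IC holds (10651.6 ≥ 6129).
1 of 2 constraints hold, so this profile is not an equilibrium.

1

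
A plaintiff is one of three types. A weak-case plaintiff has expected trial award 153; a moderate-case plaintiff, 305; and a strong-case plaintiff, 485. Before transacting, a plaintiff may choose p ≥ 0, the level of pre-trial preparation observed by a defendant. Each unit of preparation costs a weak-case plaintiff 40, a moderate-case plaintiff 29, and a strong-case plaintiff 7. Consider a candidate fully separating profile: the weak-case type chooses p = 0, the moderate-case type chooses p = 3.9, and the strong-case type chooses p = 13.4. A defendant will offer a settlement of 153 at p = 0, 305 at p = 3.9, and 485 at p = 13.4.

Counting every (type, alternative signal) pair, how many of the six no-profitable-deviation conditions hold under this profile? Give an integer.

6

Strong-case (own payoff 485 − 7×13.4 = 391.2): to p=0 gives 153 → no gain ✓; to p=3.9 gives 305 − 7×3.9 = 277.7 → no gain ✓.
Weak-case (own payoff 153): to p=3.9 gives 305 − 40×3.9 = 149 → no gain ✓; to p=13.4 gives 485 − 40×13.4 = -51 → no gain ✓.
Moderate-case (own payoff 305 − 29×3.9 = 191.9): to p=0 gives 153 → no gain ✓; to p=13.4 gives 485 − 29×13.4 = 96.4 → no gain ✓.
6 of the 6 constraints hold; this profile is a separating equilibrium.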